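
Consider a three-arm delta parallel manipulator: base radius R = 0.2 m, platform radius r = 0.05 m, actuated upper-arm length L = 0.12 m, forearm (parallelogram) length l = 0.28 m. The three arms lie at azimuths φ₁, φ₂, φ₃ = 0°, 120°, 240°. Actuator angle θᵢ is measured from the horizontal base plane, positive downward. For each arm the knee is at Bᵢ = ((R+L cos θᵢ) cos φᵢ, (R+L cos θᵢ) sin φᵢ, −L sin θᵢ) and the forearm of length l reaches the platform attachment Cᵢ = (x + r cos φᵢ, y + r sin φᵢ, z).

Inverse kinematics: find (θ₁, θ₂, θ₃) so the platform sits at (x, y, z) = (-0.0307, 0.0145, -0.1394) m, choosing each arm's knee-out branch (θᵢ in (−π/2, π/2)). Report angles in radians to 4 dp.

θ₁ = 0.6984, θ₂ = 0.0005, θ₃ = 0.3492

arm 1 (φ=0.0°): x'=-0.0307, y'=0.0145
  A cos θ + B sin θ = C:  0.1807·cos θ + -0.1394·sin θ = 0.0488
  √(A²+B²)=0.2282;  θ1 = -0.6571+1.3554 ≈ 0.6984
rotate P by −φ2: (0.0279, 0.0193, -0.1394)
  A=0.1221, B=-0.1394, C=(l²−L²−A²−y'²−z²)/(2L)=0.1220
  θ2 = atan2(B,A) + arccos(C/0.1853) = 0.0005
arm 3 (φ=240.0°): x'=0.0028, y'=-0.0338
  A=0.1472, B=-0.1394, C=(l²−L²−A²−y'²−z²)/(2L)=0.0906
  √(A²+B²)=0.2027;  θ3 = -0.7582+1.1073 ≈ 0.3492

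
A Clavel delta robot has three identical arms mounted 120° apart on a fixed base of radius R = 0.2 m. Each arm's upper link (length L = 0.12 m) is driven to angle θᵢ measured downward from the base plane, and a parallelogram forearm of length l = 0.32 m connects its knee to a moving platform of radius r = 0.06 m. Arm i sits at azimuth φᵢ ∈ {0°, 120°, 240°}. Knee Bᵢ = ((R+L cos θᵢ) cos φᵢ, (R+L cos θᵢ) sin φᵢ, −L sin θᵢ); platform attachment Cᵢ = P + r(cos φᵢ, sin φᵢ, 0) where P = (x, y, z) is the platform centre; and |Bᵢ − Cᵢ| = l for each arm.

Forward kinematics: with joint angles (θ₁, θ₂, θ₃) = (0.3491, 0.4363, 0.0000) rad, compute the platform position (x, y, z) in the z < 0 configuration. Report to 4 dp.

O1 = (0.2528·cos0.0°, 0.2528·sin0.0°, -0.0410) = (0.2528, 0.0000, -0.0410)
arm 2 at φ=120.0°: ρ2 = 0.2488;  O2 = (-0.1244, 0.2154, -0.0507)
φ3=240.0°: virtual centre (-0.1300, -0.2252, 0.0000), radius l
eliminate P² terms by subtracting sphere 1 from 2 and 3
[-0.7543 0.4309 -0.0193]·P = -0.0011;  [-0.7655 -0.4503 0.0821]·P = 0.0020
det = 0.6695;  x = -0.0006+0.0398z,  y = -0.0036+0.1146z
sphere 1 gives Az²+Bz+C=0 with A=1.0147, B=0.0611, C=-0.0365;  B²−4AC=0.1520;  roots -0.2222, 0.1620;  negative root z = -0.2222
x = -0.0094, y = -0.0290

(-0.0094, -0.0290, -0.2222)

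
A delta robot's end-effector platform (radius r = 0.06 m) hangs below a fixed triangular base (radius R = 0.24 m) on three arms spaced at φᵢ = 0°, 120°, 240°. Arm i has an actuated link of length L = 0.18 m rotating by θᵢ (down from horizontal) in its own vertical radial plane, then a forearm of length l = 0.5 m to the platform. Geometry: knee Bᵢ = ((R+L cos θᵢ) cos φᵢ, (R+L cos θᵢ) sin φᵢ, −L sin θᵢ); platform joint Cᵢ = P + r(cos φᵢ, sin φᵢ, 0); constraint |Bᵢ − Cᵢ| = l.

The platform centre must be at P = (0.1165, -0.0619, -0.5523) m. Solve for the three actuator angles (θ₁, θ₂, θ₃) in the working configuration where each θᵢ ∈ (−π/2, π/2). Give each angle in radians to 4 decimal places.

arm 1 (φ=0.0°): x'=0.1165, y'=-0.0619
  A=0.0635, B=-0.5523, C=(l²−L²−A²−y'²−z²)/(2L)=-0.2647
  √(A²+B²)=0.5559;  θ1 = -1.4563+2.0671 ≈ 0.6108
φ2=120.0° → target in arm frame (-0.1119, -0.0699)
  A=0.2919, B=-0.5523, C=(l²−L²−A²−y'²−z²)/(2L)=-0.4931
  θ2 = atan2(B,A) + arccos(C/0.6247) = 1.3959
φ3=240.0° → target in arm frame (-0.0046, 0.1318)
  e−x'=0.1846;  (l²−L²−(e−x')²−y'²−z²)/2L = -0.3859
  γ=atan2(-0.5523,0.1846)=-1.2482;  ψ=arccos(-0.6626)=2.2951;  θ3=γ+ψ≈1.0469

θ₁ = 0.6108, θ₂ = 1.3959, θ₃ = 1.0469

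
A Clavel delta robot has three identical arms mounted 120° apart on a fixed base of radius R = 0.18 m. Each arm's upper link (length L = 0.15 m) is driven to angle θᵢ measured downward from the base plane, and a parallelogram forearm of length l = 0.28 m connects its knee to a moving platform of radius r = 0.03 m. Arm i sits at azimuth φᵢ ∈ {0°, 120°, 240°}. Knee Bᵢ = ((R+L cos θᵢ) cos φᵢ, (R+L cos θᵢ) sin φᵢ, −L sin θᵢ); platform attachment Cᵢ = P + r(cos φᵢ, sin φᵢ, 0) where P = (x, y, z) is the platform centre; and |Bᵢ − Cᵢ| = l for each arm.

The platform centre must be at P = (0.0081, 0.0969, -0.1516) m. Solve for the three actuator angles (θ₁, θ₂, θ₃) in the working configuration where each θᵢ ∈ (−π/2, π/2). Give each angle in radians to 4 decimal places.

arm 1 (φ=0.0°): x'=0.0081, y'=0.0969
  A=0.1419, B=-0.1516, C=(l²−L²−A²−y'²−z²)/(2L)=0.0113
  √(A²+B²)=0.2076;  θ1 = -0.8184+1.5163 ≈ 0.6979
rotate P by −φ2: (0.0799, -0.0555, -0.1516)
  e−x'=0.0701;  (l²−L²−(e−x')²−y'²−z²)/2L = 0.0831
  θ2 = atan2(B,A) + arccos(C/0.1670) = -0.0872
rotate P by −φ3: (-0.0880, -0.0414, -0.1516)
  A=0.2380, B=-0.1516, C=(l²−L²−A²−y'²−z²)/(2L)=-0.0848
  √(A²+B²)=0.2822;  θ3 = -0.5672+1.8759 ≈ 1.3087

θ₁ = 0.6979, θ₂ = -0.0872, θ₃ = 1.3087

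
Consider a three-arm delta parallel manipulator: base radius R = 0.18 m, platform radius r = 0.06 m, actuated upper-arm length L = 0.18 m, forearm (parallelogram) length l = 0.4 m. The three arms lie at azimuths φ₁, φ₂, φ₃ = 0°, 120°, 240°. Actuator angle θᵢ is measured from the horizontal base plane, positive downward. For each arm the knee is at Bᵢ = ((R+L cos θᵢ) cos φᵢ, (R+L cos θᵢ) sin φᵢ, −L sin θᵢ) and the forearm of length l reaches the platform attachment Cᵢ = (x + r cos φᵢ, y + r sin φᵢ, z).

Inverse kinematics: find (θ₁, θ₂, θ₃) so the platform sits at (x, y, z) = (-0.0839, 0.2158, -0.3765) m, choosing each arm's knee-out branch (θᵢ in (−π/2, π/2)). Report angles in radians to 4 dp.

θ₁ = 1.2220, θ₂ = -0.0871, θ₃ = 1.3965

rotate P by −φ1: (-0.0839, 0.2158, -0.3765)
  A cos θ + B sin θ = C:  0.2039·cos θ + -0.3765·sin θ = -0.2842
  θ1 = atan2(B,A) + arccos(C/0.4282) = 1.2220
φ2=120.0° → target in arm frame (0.2288, -0.0352)
  A cos θ + B sin θ = C:  -0.1088·cos θ + -0.3765·sin θ = -0.0757
  γ=atan2(-0.3765,-0.1088)=-1.8522;  ψ=arccos(-0.1931)=1.7651;  θ2=γ+ψ≈-0.0871
arm 3 (φ=240.0°): x'=-0.1449, y'=-0.1806
  e−x'=0.2649;  (l²−L²−(e−x')²−y'²−z²)/2L = -0.3249
  √(A²+B²)=0.4604;  θ3 = -0.9576+2.3541 ≈ 1.3965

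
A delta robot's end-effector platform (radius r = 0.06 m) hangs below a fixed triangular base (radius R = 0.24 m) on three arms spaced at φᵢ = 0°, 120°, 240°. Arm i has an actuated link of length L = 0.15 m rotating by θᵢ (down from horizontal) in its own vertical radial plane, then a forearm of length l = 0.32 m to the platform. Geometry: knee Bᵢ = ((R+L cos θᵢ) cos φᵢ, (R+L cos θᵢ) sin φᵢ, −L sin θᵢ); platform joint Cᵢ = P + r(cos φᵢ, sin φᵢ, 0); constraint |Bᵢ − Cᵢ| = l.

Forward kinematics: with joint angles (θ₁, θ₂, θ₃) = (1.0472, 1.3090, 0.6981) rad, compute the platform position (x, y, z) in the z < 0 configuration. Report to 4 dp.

(-0.0028, -0.0641, -0.3083)

S1 = (0.2550·cos0.0°, 0.2550·sin0.0°, -0.1299) = (0.2550, 0.0000, -0.1299)
φ2=120.0°: virtual centre (-0.1094, 0.1895, -0.1449), radius l
S3 = (0.2949·cos240.0°, 0.2949·sin240.0°, -0.0964) = (-0.1475, -0.2554, -0.0964)
subtract pairs → two planes through P
[-0.7288 0.3790 -0.0300]·P = -0.0130;  [-0.8049 -0.5108 0.0670]·P = 0.0144
det = 0.6774;  x = 0.0018+0.0149z,  y = -0.0309+0.1077z
into |P−S₁|² = l²: 1.0118z² + 0.2456z + -0.0204 = 0;  Δ = 0.1431;  z = -0.3083 or 0.0656 → z<0 root = -0.3083
x = -0.0028, y = -0.0641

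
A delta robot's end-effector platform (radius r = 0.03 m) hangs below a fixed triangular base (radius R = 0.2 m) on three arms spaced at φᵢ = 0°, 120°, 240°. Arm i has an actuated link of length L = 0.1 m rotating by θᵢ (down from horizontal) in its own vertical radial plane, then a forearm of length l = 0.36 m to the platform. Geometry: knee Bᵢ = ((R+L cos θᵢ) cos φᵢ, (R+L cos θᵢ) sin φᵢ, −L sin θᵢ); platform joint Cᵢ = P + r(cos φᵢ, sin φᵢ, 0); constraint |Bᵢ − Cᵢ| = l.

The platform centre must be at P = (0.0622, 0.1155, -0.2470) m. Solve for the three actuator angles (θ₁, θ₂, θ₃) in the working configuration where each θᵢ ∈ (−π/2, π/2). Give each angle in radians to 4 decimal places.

θ₁ = -0.2622, θ₂ = -0.3497, θ₃ = 1.3086

arm 1 (φ=0.0°): x'=0.0622, y'=0.1155
  e−x'=0.1078;  (l²−L²−(e−x')²−y'²−z²)/2L = 0.1681
  √(A²+B²)=0.2695;  θ1 = -1.1593+0.8970 ≈ -0.2622
arm 2 (φ=120.0°): x'=0.0689, y'=-0.1116
  A cos θ + B sin θ = C:  0.1011·cos θ + -0.2470·sin θ = 0.1796
  θ2 = atan2(B,A) + arccos(C/0.2669) = -0.3497
arm 3 (φ=240.0°): x'=-0.1311, y'=-0.0039
  e−x'=0.3011;  (l²−L²−(e−x')²−y'²−z²)/2L = -0.1605
  θ3 = atan2(B,A) + arccos(C/0.3895) = 1.3086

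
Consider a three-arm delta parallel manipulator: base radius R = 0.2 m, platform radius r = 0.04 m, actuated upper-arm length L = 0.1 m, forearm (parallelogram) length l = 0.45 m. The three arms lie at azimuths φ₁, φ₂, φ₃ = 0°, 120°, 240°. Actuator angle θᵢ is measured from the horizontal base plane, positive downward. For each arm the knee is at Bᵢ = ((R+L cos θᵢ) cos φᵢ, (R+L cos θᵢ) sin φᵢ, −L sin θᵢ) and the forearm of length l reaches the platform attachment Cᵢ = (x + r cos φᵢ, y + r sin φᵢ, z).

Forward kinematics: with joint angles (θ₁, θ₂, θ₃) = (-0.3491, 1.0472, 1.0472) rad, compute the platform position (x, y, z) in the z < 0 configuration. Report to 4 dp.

S1 = (0.2540·cos0.0°, 0.2540·sin0.0°, 0.0342) = (0.2540, 0.0000, 0.0342)
φ2=120.0°: virtual centre (-0.1050, 0.1819, -0.0866), radius l
φ3=240.0°: virtual centre (-0.1050, -0.1819, -0.0866), radius l
eliminate P² terms by subtracting sphere 1 from 2 and 3
linear system: -0.7179x+0.3637y = -0.0141−-0.2416z; -0.7179x+-0.3637y = -0.0141−-0.2416z
Cramer: x(z) = 0.0196-0.3365z;  y(z) = 0.0000+0.0000z
sphere 1 gives Az²+Bz+C=0 with A=1.1133, B=0.0893, C=-0.1464;  B²−4AC=0.6599;  roots -0.4050, 0.3247;  negative root z = -0.4050
x = 0.1559, y = 0.0000

(0.1559, 0.0000, -0.4050)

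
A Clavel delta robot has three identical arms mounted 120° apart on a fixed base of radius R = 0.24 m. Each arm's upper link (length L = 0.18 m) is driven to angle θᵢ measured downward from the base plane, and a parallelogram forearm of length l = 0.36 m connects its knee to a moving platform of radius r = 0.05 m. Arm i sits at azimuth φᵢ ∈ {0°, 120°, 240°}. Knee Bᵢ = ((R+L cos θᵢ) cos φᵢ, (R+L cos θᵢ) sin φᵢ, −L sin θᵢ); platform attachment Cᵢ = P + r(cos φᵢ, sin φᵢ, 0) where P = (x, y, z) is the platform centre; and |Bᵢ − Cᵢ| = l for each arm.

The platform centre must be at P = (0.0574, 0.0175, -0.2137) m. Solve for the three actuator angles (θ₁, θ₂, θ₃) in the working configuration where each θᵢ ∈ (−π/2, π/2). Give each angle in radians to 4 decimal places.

θ₁ = 0.1746, θ₂ = 0.6981, θ₃ = 0.8728

rotate P by −φ1: (0.0574, 0.0175, -0.2137)
  A=0.1326, B=-0.2137, C=(l²−L²−A²−y'²−z²)/(2L)=0.0935
  γ=atan2(-0.2137,0.1326)=-1.0154;  ψ=arccos(0.3716)=1.1901;  θ1=γ+ψ≈0.1746
rotate P by −φ2: (-0.0135, -0.0585, -0.2137)
  A cos θ + B sin θ = C:  0.2035·cos θ + -0.2137·sin θ = 0.0186
  √(A²+B²)=0.2951;  θ2 = -0.8097+1.5078 ≈ 0.6981
arm 3 (φ=240.0°): x'=-0.0439, y'=0.0410
  A cos θ + B sin θ = C:  0.2339·cos θ + -0.2137·sin θ = -0.0134
  θ3 = atan2(B,A) + arccos(C/0.3168) = 0.8728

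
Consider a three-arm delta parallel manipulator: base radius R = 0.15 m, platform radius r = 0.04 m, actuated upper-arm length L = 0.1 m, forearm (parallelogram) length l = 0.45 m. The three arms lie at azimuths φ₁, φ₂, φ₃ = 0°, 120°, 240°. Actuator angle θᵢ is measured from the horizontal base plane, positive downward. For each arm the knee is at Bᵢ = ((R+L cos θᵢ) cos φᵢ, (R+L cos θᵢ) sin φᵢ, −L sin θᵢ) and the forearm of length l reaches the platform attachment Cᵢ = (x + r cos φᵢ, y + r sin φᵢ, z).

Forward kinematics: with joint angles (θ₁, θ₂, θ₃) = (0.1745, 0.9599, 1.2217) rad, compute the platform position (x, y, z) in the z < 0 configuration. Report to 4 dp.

(0.1348, 0.0358, -0.4598)

arm 1 at φ=0.0°: (R−r)+L cos θ1 = 0.2085;  S1 = (0.2085, 0.0000, -0.0174)
arm 2 at φ=120.0°: (R−r)+L cos θ2 = 0.1674;  S2 = (-0.0837, 0.1449, -0.0819)
arm 3 at φ=240.0°: (R−r)+L cos θ3 = 0.1442;  S3 = (-0.0721, -0.1249, -0.0940)
|S₂|²−|S₁|² = -0.0090;  |S₃|²−|S₁|² = -0.0141
[-0.5843 0.2899 -0.1291]·P = -0.0090;  [-0.5612 -0.2498 -0.1532]·P = -0.0141
Cramer: x(z) = 0.0206-0.2484z;  y(z) = 0.0103-0.0553z
sphere 1 gives Az²+Bz+C=0 with A=1.0648, B=0.1269, C=-0.1668;  B²−4AC=0.7265;  roots -0.4598, 0.3407;  negative root z = -0.4598
x = 0.1348, y = 0.0358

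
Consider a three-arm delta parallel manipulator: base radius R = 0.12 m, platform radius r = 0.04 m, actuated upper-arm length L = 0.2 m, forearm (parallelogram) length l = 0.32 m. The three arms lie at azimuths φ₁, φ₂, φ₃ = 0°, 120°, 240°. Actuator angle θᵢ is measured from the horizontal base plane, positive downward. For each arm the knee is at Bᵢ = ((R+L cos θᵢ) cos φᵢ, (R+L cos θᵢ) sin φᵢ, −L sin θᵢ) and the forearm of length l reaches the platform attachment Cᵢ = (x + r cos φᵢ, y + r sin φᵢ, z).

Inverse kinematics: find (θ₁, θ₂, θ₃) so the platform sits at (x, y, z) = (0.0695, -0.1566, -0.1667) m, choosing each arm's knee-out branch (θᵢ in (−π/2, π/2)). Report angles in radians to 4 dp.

θ₁ = -0.0870, θ₂ = 1.2217, θ₃ = -0.3496

φ1=0.0° → target in arm frame (0.0695, -0.1566)
  e−x'=0.0105;  (l²−L²−(e−x')²−y'²−z²)/2L = 0.0249
  γ=atan2(-0.1667,0.0105)=-1.5079;  ψ=arccos(0.1493)=1.4209;  θ1=γ+ψ≈-0.0870
arm 2 (φ=120.0°): x'=-0.1704, y'=0.0181
  e−x'=0.2504;  (l²−L²−(e−x')²−y'²−z²)/2L = -0.0710
  θ2 = atan2(B,A) + arccos(C/0.3008) = 1.2217
φ3=240.0° → target in arm frame (0.1009, 0.1385)
  A=-0.0209, B=-0.1667, C=(l²−L²−A²−y'²−z²)/(2L)=0.0375
  √(A²+B²)=0.1680;  θ3 = -1.6953+1.3457 ≈ -0.3496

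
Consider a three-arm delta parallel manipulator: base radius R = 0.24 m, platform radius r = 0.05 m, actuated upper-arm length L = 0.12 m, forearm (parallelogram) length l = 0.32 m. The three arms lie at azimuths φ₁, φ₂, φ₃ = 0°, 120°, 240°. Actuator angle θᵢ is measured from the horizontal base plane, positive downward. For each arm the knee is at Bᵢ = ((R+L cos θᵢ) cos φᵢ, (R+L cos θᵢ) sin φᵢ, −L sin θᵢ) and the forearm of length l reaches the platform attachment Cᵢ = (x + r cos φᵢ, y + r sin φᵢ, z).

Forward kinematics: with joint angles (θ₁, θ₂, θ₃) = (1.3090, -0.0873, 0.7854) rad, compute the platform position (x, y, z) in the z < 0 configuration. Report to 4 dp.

(-0.0801, 0.0501, -0.2117)

arm 1 at φ=0.0°: e+L cos θ1 = 0.2211;  S1 = (0.2211, 0.0000, -0.1159)
S2 = (0.3095·cos120.0°, 0.3095·sin120.0°, 0.0105) = (-0.1548, 0.2681, 0.0105)
arm 3 at φ=240.0°: e+L cos θ3 = 0.2749;  S3 = (-0.1374, -0.2380, -0.0849)
subtract pairs → two planes through P
plane₁₂: -0.7517x+0.5361y+0.2527z = 0.0336
Cramer: x(z) = -0.0363+0.2070z;  y(z) = 0.0118-0.1812z
into |P−S₁|² = l²: 1.0757z² + 0.1210z + -0.0226 = 0;  Δ = 0.1118;  z = -0.2117 or 0.0992 → z<0 root = -0.2117
x = -0.0801, y = 0.0501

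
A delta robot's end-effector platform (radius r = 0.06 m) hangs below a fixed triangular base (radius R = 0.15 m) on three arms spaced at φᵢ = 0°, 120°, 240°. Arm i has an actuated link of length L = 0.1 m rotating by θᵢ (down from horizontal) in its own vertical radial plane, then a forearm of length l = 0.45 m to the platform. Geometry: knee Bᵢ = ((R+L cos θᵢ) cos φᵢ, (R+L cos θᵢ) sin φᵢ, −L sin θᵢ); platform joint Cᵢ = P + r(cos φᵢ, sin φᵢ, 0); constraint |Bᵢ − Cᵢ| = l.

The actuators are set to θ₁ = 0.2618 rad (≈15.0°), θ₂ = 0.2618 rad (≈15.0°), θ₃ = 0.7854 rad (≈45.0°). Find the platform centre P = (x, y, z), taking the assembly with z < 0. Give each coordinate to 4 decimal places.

O1 = (0.1866·cos0.0°, 0.1866·sin0.0°, -0.0259) = (0.1866, 0.0000, -0.0259)
O2 = (0.1866·cos120.0°, 0.1866·sin120.0°, -0.0259) = (-0.0933, 0.1616, -0.0259)
O3 = (0.1607·cos240.0°, 0.1607·sin240.0°, -0.0707) = (-0.0804, -0.1392, -0.0707)
subtract pairs → two planes through P
[-0.5598 0.3232 0.0000]·P = 0.0000;  [-0.5339 -0.2784 -0.0897]·P = -0.0047
Cramer: x(z) = 0.0046-0.0882z;  y(z) = 0.0079-0.1528z
quadratic in z: (1.0311)z²+(0.0815)z+(-0.1686)=0, √Δ=0.8380 → z ∈ {-0.4458, 0.3668}; z = -0.4458 (taking z<0)
x = 0.0439, y = 0.0761

(0.0439, 0.0761, -0.4458)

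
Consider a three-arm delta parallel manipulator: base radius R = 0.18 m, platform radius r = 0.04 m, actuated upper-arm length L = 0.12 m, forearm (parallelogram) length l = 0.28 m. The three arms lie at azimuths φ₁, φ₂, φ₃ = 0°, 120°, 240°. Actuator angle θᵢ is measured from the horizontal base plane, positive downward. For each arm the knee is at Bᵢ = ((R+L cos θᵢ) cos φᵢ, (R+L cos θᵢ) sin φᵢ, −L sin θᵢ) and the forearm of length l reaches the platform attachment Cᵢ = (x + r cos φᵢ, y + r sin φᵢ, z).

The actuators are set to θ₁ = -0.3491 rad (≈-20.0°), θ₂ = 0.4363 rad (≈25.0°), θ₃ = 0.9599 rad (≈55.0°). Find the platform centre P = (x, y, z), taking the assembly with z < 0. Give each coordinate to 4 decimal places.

(0.0612, 0.0364, -0.1599)

S1 = (0.2528·cos0.0°, 0.2528·sin0.0°, 0.0410) = (0.2528, 0.0000, 0.0410)
arm 2 at φ=120.0°: e+L cos θ2 = 0.2488;  S2 = (-0.1244, 0.2154, -0.0507)
φ3=240.0°: virtual centre (-0.1044, -0.1809, -0.0983), radius l
eliminate P² terms by subtracting sphere 1 from 2 and 3
[-0.7543 0.4309 -0.1835]·P = -0.0011;  [-0.7144 -0.3617 -0.2787]·P = -0.0123
Cramer: x(z) = 0.0098-0.3211z;  y(z) = 0.0146-0.1363z
sphere 1 gives Az²+Bz+C=0 with A=1.1217, B=0.0700, C=-0.0175;  B²−4AC=0.0833;  roots -0.1599, 0.0975;  negative root z = -0.1599
x = 0.0612, y = 0.0364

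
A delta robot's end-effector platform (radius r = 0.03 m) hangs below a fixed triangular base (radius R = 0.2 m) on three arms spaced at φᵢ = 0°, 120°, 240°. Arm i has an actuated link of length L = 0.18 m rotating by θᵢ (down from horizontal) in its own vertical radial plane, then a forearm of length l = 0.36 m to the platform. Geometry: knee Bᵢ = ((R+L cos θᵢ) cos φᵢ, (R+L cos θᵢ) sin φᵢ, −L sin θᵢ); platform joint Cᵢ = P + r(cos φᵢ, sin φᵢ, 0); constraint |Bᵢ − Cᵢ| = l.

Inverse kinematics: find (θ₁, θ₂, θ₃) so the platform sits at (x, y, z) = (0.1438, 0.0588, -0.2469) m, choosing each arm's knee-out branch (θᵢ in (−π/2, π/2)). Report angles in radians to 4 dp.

θ₁ = -0.2616, θ₂ = 0.8730, θ₃ = 1.3089

arm 1 (φ=0.0°): x'=0.1438, y'=0.0588
  e−x'=0.0262;  (l²−L²−(e−x')²−y'²−z²)/2L = 0.0892
  √(A²+B²)=0.2483;  θ1 = -1.4651+1.2035 ≈ -0.2616
rotate P by −φ2: (-0.0210, -0.1539, -0.2469)
  e−x'=0.1910;  (l²−L²−(e−x')²−y'²−z²)/2L = -0.0665
  θ2 = atan2(B,A) + arccos(C/0.3121) = 0.8730
arm 3 (φ=240.0°): x'=-0.1228, y'=0.0951
  A cos θ + B sin θ = C:  0.2928·cos θ + -0.2469·sin θ = -0.1627
  γ=atan2(-0.2469,0.2928)=-0.7005;  ψ=arccos(-0.4247)=2.0094;  θ3=γ+ψ≈1.3089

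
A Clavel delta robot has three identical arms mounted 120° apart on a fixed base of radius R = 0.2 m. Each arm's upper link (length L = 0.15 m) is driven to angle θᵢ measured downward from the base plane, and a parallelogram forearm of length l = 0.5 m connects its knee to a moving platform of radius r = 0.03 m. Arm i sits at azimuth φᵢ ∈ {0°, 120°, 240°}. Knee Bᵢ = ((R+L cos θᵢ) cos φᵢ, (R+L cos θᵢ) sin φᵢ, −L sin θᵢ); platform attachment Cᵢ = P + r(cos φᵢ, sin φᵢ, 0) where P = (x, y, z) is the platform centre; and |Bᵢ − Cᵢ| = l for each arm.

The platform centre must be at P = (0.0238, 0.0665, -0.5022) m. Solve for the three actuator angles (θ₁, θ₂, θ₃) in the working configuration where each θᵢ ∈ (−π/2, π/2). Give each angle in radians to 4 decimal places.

θ₁ = 0.6110, θ₂ = 0.5238, θ₃ = 0.9600

φ1=0.0° → target in arm frame (0.0238, 0.0665)
  e−x'=0.1462;  (l²−L²−(e−x')²−y'²−z²)/2L = -0.1683
  γ=atan2(-0.5022,0.1462)=-1.2875;  ψ=arccos(-0.3218)=1.8985;  θ1=γ+ψ≈0.6110
rotate P by −φ2: (0.0457, -0.0539, -0.5022)
  e−x'=0.1243;  (l²−L²−(e−x')²−y'²−z²)/2L = -0.1435
  √(A²+B²)=0.5174;  θ2 = -1.3281+1.8519 ≈ 0.5238
rotate P by −φ3: (-0.0695, -0.0126, -0.5022)
  e−x'=0.2395;  (l²−L²−(e−x')²−y'²−z²)/2L = -0.2741
  √(A²+B²)=0.5564;  θ3 = -1.1258+2.0859 ≈ 0.9600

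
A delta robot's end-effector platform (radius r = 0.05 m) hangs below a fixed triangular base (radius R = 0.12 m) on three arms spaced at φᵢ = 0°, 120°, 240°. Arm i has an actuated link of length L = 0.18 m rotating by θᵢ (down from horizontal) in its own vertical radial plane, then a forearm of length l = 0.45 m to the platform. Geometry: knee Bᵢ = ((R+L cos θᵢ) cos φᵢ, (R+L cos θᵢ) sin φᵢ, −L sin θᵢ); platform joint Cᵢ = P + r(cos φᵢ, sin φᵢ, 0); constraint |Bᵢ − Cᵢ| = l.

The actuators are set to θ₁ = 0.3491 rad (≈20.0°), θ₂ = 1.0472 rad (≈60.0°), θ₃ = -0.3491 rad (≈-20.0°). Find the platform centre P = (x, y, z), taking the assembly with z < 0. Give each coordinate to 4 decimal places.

(0.0177, -0.2477, -0.3651)

centre 1 = (0.2391·cos0.0°, 0.2391·sin0.0°, -0.0616) = (0.2391, 0.0000, -0.0616)
centre 2 = (0.1600·cos120.0°, 0.1600·sin120.0°, -0.1559) = (-0.0800, 0.1386, -0.1559)
centre 3 = (0.2391·cos240.0°, 0.2391·sin240.0°, 0.0616) = (-0.1196, -0.2071, 0.0616)
|centre ₂|²−|centre ₁|² = -0.0111;  |centre ₃|²−|centre ₁|² = 0.0000
plane₁₂: -0.6383x+0.2771y+-0.1886z = -0.0111
Cramer: x(z) = 0.0099-0.0213z;  y(z) = -0.0172+0.6315z
quadratic in z: (1.3993)z²+(0.1112)z+(-0.1459)=0, √Δ=0.9104 → z ∈ {-0.3651, 0.2856}; z = -0.3651 (taking z<0)
x = 0.0177, y = -0.2477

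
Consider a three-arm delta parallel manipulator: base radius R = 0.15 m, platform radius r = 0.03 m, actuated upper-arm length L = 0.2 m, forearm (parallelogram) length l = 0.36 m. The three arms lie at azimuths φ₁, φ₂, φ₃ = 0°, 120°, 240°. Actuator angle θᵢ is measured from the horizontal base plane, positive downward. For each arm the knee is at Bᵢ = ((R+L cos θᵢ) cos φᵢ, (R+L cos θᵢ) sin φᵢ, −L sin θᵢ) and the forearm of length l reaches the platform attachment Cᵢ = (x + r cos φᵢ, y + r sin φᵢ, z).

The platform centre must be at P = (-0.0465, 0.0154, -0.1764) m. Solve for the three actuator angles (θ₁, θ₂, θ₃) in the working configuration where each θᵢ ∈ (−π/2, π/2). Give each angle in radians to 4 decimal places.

arm 1 (φ=0.0°): x'=-0.0465, y'=0.0154
  A=0.1665, B=-0.1764, C=(l²−L²−A²−y'²−z²)/(2L)=0.0763
  θ1 = atan2(B,A) + arccos(C/0.2426) = 0.4365
φ2=120.0° → target in arm frame (0.0366, 0.0326)
  A=0.0834, B=-0.1764, C=(l²−L²−A²−y'²−z²)/(2L)=0.1262
  √(A²+B²)=0.1951;  θ2 = -1.1291+0.8677 ≈ -0.2614
φ3=240.0° → target in arm frame (0.0099, -0.0480)
  A cos θ + B sin θ = C:  0.1101·cos θ + -0.1764·sin θ = 0.1102
  √(A²+B²)=0.2079;  θ3 = -1.0129+1.0125 ≈ -0.0004

θ₁ = 0.4365, θ₂ = -0.2614, θ₃ = -0.0004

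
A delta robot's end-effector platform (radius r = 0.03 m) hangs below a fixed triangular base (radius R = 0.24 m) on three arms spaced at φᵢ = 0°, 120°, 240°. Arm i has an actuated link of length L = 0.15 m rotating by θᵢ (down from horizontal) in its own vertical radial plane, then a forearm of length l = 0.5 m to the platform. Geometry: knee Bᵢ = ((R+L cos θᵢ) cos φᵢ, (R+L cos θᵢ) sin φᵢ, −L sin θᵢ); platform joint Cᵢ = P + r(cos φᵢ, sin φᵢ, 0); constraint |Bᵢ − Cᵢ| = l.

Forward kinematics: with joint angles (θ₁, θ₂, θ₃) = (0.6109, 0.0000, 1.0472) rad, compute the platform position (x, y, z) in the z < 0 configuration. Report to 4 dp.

(-0.0056, 0.1281, -0.4311)

centre 1 = (0.3329·cos0.0°, 0.3329·sin0.0°, -0.0860) = (0.3329, 0.0000, -0.0860)
centre 2 = (0.3600·cos120.0°, 0.3600·sin120.0°, 0.0000) = (-0.1800, 0.3118, 0.0000)
arm 3 at φ=240.0°: (R−r)+L cos θ3 = 0.2850;  centre 3 = (-0.1425, -0.2468, -0.1299)
|centre ₂|²−|centre ₁|² = 0.0114;  |centre ₃|²−|centre ₁|² = -0.0201
linear system: -1.0257x+0.6235y = 0.0114−0.1721z; -0.9507x+-0.4936y = -0.0201−-0.0877z
Cramer: x(z) = 0.0063+0.0275z;  y(z) = 0.0286-0.2307z
quadratic in z: (1.0540)z²+(0.1409)z+(-0.1351)=0, √Δ=0.7678 → z ∈ {-0.4311, 0.2974}; z = -0.4311 (taking z<0)
x = -0.0056, y = 0.1281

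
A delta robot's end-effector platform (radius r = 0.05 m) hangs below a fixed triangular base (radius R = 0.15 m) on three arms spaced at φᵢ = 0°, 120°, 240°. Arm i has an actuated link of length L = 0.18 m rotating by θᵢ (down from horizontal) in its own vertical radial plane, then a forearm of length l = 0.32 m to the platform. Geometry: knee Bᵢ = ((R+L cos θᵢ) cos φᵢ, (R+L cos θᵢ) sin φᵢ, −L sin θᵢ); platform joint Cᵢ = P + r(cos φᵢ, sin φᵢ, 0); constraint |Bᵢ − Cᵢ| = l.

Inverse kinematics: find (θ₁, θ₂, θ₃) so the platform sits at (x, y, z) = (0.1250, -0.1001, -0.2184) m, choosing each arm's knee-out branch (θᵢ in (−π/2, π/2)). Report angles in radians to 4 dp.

arm 1 (φ=0.0°): x'=0.1250, y'=-0.1001
  A=-0.0250, B=-0.2184, C=(l²−L²−A²−y'²−z²)/(2L)=0.0324
  θ1 = atan2(B,A) + arccos(C/0.2198) = -0.2618
arm 2 (φ=120.0°): x'=-0.1492, y'=-0.0582
  A=0.2492, B=-0.2184, C=(l²−L²−A²−y'²−z²)/(2L)=-0.1199
  √(A²+B²)=0.3314;  θ2 = -0.7196+1.9412 ≈ 1.2216
φ3=240.0° → target in arm frame (0.0242, 0.1583)
  e−x'=0.0758;  (l²−L²−(e−x')²−y'²−z²)/2L = -0.0236
  γ=atan2(-0.2184,0.0758)=-1.2367;  ψ=arccos(-0.1022)=1.6732;  θ3=γ+ψ≈0.4365

θ₁ = -0.2618, θ₂ = 1.2216, θ₃ = 0.4365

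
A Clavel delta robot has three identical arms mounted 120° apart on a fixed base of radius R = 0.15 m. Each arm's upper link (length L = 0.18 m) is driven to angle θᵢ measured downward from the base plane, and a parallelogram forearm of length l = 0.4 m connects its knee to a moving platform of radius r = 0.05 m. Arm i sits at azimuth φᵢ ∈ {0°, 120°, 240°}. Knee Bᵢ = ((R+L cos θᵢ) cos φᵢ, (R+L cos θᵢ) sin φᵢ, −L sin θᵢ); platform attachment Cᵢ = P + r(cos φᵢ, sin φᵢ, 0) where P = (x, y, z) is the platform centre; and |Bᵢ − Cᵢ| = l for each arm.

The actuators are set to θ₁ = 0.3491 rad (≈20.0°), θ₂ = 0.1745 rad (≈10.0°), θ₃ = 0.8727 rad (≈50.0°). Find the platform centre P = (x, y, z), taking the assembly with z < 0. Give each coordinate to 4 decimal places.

φ1=0.0°: virtual centre (0.2691, 0.0000, -0.0616), radius l
O2 = (0.2773·cos120.0°, 0.2773·sin120.0°, -0.0313) = (-0.1386, 0.2401, -0.0313)
arm 3 at φ=240.0°: ρ3 = 0.2157;  O3 = (-0.1078, -0.1868, -0.1379)
|O₂|²−|O₁|² = 0.0016;  |O₃|²−|O₁|² = -0.0107
linear system: -0.8156x+0.4802y = 0.0016−0.0606z; -0.7540x+-0.3736y = -0.0107−-0.1526z
Cramer: x(z) = 0.0068-0.0760z;  y(z) = 0.0149-0.2553z
into |P−O₁|² = l²: 1.0709z² + 0.1554z + -0.0872 = 0;  Δ = 0.3975;  z = -0.3669 or 0.2218 → z<0 root = -0.3669
x = 0.0347, y = 0.1086

(0.0347, 0.1086, -0.3669)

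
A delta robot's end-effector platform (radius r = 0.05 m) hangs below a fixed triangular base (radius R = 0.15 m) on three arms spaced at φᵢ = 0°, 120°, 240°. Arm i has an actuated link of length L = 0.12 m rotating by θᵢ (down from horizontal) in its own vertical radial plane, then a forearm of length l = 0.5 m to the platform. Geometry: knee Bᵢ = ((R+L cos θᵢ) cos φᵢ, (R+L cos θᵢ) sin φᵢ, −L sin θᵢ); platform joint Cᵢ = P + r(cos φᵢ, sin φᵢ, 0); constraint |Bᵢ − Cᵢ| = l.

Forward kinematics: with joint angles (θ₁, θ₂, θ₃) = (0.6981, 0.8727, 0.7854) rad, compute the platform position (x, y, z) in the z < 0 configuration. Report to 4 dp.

arm 1 at φ=0.0°: e+L cos θ1 = 0.1919;  centre 1 = (0.1919, 0.0000, -0.0771)
arm 2 at φ=120.0°: e+L cos θ2 = 0.1771;  centre 2 = (-0.0886, 0.1534, -0.0919)
arm 3 at φ=240.0°: e+L cos θ3 = 0.1849;  centre 3 = (-0.0924, -0.1601, -0.0849)
eliminate P² terms by subtracting sphere 1 from 2 and 3
linear system: -0.5610x+0.3068y = -0.0030−-0.0296z; -0.5687x+-0.3202y = -0.0014−-0.0154z
Cramer: x(z) = 0.0039-0.0401z;  y(z) = -0.0025+0.0231z
quadratic in z: (1.0021)z²+(0.1692)z+(-0.2087)=0, √Δ=0.9302 → z ∈ {-0.5485, 0.3796}; z = -0.5485 (taking z<0)
x = 0.0259, y = -0.0152

(0.0259, -0.0152, -0.5485)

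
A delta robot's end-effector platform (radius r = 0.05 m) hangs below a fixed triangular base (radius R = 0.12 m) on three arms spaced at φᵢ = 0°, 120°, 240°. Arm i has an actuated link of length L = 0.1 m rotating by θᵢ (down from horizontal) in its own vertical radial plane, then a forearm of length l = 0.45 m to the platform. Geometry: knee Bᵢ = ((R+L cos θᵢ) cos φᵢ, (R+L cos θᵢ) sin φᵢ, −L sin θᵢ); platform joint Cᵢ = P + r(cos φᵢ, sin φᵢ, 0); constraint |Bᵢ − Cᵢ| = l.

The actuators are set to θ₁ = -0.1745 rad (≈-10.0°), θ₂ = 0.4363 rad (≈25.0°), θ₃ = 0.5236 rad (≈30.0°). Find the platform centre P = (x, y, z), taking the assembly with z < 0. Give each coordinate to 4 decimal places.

arm 1 at φ=0.0°: ρ1 = 0.1685;  O1 = (0.1685, 0.0000, 0.0174)
φ2=120.0°: virtual centre (-0.0803, 0.1391, -0.0423), radius l
φ3=240.0°: virtual centre (-0.0783, -0.1356, -0.0500), radius l
eliminate P² terms by subtracting sphere 1 from 2 and 3
plane₁₂: -0.4976x+0.2782y+-0.1192z = -0.0011
det = 0.2723;  x = 0.0028+-0.2564z,  y = 0.0010+-0.0301z
sphere 1 gives Az²+Bz+C=0 with A=1.0667, B=0.0502, C=-0.1747;  B²−4AC=0.7481;  roots -0.4290, 0.3819;  negative root z = -0.4290
x = 0.1128, y = 0.0139

(0.1128, 0.0139, -0.4290)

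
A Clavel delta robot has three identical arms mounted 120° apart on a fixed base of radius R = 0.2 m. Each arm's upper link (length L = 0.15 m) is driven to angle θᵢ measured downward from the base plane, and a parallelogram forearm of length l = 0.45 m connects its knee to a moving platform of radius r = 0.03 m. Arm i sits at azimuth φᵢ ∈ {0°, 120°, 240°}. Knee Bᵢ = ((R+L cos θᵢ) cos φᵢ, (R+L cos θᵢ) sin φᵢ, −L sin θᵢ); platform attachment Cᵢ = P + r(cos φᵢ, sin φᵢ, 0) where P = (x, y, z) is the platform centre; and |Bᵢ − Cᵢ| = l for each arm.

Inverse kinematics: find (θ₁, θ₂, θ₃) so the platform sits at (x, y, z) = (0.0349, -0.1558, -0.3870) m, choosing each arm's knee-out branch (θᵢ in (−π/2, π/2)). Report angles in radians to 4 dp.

rotate P by −φ1: (0.0349, -0.1558, -0.3870)
  A=0.1351, B=-0.3870, C=(l²−L²−A²−y'²−z²)/(2L)=-0.0410
  γ=atan2(-0.3870,0.1351)=-1.2349;  ψ=arccos(-0.1000)=1.6709;  θ1=γ+ψ≈0.4360
arm 2 (φ=120.0°): x'=-0.1524, y'=0.0477
  e−x'=0.3224;  (l²−L²−(e−x')²−y'²−z²)/2L = -0.2532
  θ2 = atan2(B,A) + arccos(C/0.5037) = 1.2213
rotate P by −φ3: (0.1175, 0.1081, -0.3870)
  e−x'=0.0525;  (l²−L²−(e−x')²−y'²−z²)/2L = 0.0526
  γ=atan2(-0.3870,0.0525)=-1.4359;  ψ=arccos(0.1347)=1.4357;  θ3=γ+ψ≈-0.0002

θ₁ = 0.4360, θ₂ = 1.2213, θ₃ = -0.0002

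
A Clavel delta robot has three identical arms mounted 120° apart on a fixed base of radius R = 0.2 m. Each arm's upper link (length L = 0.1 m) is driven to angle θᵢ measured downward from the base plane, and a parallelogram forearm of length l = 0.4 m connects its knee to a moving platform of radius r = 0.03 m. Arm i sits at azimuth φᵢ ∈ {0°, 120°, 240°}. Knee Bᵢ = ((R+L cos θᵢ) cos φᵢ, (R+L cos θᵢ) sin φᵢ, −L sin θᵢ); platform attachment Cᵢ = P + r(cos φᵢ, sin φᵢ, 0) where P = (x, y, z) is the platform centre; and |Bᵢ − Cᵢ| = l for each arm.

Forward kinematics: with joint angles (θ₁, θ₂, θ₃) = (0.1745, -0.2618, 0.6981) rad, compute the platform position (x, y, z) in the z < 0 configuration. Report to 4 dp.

arm 1 at φ=0.0°: e+L cos θ1 = 0.2685;  O1 = (0.2685, 0.0000, -0.0174)
O2 = (0.2666·cos120.0°, 0.2666·sin120.0°, 0.0259) = (-0.1333, 0.2309, 0.0259)
φ3=240.0°: virtual centre (-0.1233, -0.2136, -0.0643), radius l
eliminate P² terms by subtracting sphere 1 from 2 and 3
plane₁₂: -0.8036x+0.4618y+0.0865z = -0.0006
Cramer: x(z) = 0.0053-0.0091z;  y(z) = 0.0078-0.2031z
quadratic in z: (1.0413)z²+(0.0363)z+(-0.0904)=0, √Δ=0.6145 → z ∈ {-0.3125, 0.2776}; z = -0.3125 (taking z<0)
x = 0.0081, y = 0.0712

(0.0081, 0.0712, -0.3125)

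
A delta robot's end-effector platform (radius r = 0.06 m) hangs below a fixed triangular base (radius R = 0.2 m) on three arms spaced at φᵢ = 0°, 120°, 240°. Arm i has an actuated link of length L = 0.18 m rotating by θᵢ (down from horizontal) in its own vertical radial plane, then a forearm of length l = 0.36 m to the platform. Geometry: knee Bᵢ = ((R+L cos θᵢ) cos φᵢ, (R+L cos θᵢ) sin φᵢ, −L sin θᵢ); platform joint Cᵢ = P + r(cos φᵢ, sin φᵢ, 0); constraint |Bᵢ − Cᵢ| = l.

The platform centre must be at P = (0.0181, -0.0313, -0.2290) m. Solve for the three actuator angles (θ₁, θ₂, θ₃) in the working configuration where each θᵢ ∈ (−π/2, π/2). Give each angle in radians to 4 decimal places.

θ₁ = 0.1743, θ₂ = 0.5233, θ₃ = 0.1746

rotate P by −φ1: (0.0181, -0.0313, -0.2290)
  e−x'=0.1219;  (l²−L²−(e−x')²−y'²−z²)/2L = 0.0803
  γ=atan2(-0.2290,0.1219)=-1.0816;  ψ=arccos(0.3097)=1.2560;  θ1=γ+ψ≈0.1743
arm 2 (φ=120.0°): x'=-0.0362, y'=0.0000
  A=0.1762, B=-0.2290, C=(l²−L²−A²−y'²−z²)/(2L)=0.0381
  γ=atan2(-0.2290,0.1762)=-0.9151;  ψ=arccos(0.1320)=1.4384;  θ2=γ+ψ≈0.5233
φ3=240.0° → target in arm frame (0.0181, 0.0313)
  A=0.1219, B=-0.2290, C=(l²−L²−A²−y'²−z²)/(2L)=0.0803
  θ3 = atan2(B,A) + arccos(C/0.2594) = 0.1746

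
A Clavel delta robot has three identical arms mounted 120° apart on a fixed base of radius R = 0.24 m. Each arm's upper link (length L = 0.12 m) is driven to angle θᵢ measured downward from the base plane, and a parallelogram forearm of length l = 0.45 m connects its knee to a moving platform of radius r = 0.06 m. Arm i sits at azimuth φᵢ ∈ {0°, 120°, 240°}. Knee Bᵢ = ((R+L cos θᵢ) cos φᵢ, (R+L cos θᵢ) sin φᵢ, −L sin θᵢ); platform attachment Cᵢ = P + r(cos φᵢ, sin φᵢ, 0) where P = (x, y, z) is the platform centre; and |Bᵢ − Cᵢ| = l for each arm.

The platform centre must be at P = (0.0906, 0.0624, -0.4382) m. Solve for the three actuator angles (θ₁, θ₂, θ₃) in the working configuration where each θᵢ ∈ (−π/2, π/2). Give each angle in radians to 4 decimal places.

θ₁ = 0.3490, θ₂ = 0.7851, θ₃ = 1.3085

rotate P by −φ1: (0.0906, 0.0624, -0.4382)
  A cos θ + B sin θ = C:  0.0894·cos θ + -0.4382·sin θ = -0.0659
  √(A²+B²)=0.4472;  θ1 = -1.3695+1.7186 ≈ 0.3490
arm 2 (φ=120.0°): x'=0.0087, y'=-0.1097
  A=0.1713, B=-0.4382, C=(l²−L²−A²−y'²−z²)/(2L)=-0.1886
  θ2 = atan2(B,A) + arccos(C/0.4705) = 0.7851
arm 3 (φ=240.0°): x'=-0.0993, y'=0.0473
  A=0.2793, B=-0.4382, C=(l²−L²−A²−y'²−z²)/(2L)=-0.3508
  θ3 = atan2(B,A) + arccos(C/0.5197) = 1.3085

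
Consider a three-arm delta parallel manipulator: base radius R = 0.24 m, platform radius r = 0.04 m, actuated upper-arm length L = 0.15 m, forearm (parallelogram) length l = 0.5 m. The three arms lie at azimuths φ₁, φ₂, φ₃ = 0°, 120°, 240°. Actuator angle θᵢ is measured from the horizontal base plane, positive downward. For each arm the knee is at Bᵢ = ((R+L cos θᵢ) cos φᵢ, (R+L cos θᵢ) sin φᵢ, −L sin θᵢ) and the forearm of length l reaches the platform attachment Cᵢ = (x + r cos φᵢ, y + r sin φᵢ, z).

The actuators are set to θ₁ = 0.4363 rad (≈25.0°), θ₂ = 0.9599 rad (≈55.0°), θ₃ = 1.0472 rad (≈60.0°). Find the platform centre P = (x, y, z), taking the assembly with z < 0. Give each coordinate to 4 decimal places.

arm 1 at φ=0.0°: (R−r)+L cos θ1 = 0.3359;  centre 1 = (0.3359, 0.0000, -0.0634)
φ2=120.0°: virtual centre (-0.1430, 0.2477, -0.1229), radius l
centre 3 = (0.2750·cos240.0°, 0.2750·sin240.0°, -0.1299) = (-0.1375, -0.2382, -0.1299)
subtract pairs → two planes through P
linear system: -0.9579x+0.4954y = -0.0200−-0.1190z; -0.9469x+-0.4763y = -0.0244−-0.1330z
Cramer: x(z) = 0.0233-0.1325z;  y(z) = 0.0048-0.0160z
quadratic in z: (1.0178)z²+(0.2094)z+(-0.1482)=0, √Δ=0.8046 → z ∈ {-0.4981, 0.2924}; z = -0.4981 (taking z<0)
x = 0.0893, y = 0.0128

(0.0893, 0.0128, -0.4981)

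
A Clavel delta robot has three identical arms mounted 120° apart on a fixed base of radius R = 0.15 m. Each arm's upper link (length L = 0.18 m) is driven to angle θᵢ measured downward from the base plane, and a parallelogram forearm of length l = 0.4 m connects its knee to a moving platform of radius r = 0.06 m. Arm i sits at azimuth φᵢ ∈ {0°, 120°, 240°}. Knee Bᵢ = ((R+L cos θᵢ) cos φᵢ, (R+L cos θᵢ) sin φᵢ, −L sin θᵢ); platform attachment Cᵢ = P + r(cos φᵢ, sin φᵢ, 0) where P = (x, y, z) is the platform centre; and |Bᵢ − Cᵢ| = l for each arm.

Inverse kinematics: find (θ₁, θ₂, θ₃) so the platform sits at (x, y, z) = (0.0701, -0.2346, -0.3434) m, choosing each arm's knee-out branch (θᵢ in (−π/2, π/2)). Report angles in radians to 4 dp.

rotate P by −φ1: (0.0701, -0.2346, -0.3434)
  A=0.0199, B=-0.3434, C=(l²−L²−A²−y'²−z²)/(2L)=-0.1271
  √(A²+B²)=0.3440;  θ1 = -1.5129+1.9493 ≈ 0.4364
φ2=120.0° → target in arm frame (-0.2382, 0.0566)
  e−x'=0.3282;  (l²−L²−(e−x')²−y'²−z²)/2L = -0.2813
  θ2 = atan2(B,A) + arccos(C/0.4750) = 1.3965
arm 3 (φ=240.0°): x'=0.1681, y'=0.1780
  e−x'=-0.0781;  (l²−L²−(e−x')²−y'²−z²)/2L = -0.0781
  γ=atan2(-0.3434,-0.0781)=-1.7945;  ψ=arccos(-0.2217)=1.7944;  θ3=γ+ψ≈-0.0001

θ₁ = 0.4364, θ₂ = 1.3965, θ₃ = -0.0001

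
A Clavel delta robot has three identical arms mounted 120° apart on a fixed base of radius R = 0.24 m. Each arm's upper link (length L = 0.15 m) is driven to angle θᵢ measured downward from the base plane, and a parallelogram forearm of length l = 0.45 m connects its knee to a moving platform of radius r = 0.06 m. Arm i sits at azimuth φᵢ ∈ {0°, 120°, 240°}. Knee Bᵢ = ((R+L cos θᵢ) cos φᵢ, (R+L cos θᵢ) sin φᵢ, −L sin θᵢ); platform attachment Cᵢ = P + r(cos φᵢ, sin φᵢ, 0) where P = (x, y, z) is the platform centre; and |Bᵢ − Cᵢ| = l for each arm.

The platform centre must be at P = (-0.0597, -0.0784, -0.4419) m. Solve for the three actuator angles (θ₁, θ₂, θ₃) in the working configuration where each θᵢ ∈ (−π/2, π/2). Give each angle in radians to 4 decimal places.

φ1=0.0° → target in arm frame (-0.0597, -0.0784)
  A=0.2397, B=-0.4419, C=(l²−L²−A²−y'²−z²)/(2L)=-0.2629
  θ1 = atan2(B,A) + arccos(C/0.5027) = 1.0474
φ2=120.0° → target in arm frame (-0.0380, 0.0909)
  e−x'=0.2180;  (l²−L²−(e−x')²−y'²−z²)/2L = -0.2369
  θ2 = atan2(B,A) + arccos(C/0.4928) = 0.9600
arm 3 (φ=240.0°): x'=0.0977, y'=-0.0125
  A=0.0823, B=-0.4419, C=(l²−L²−A²−y'²−z²)/(2L)=-0.0740
  θ3 = atan2(B,A) + arccos(C/0.4495) = 0.3494

θ₁ = 1.0474, θ₂ = 0.9600, θ₃ = 0.3494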